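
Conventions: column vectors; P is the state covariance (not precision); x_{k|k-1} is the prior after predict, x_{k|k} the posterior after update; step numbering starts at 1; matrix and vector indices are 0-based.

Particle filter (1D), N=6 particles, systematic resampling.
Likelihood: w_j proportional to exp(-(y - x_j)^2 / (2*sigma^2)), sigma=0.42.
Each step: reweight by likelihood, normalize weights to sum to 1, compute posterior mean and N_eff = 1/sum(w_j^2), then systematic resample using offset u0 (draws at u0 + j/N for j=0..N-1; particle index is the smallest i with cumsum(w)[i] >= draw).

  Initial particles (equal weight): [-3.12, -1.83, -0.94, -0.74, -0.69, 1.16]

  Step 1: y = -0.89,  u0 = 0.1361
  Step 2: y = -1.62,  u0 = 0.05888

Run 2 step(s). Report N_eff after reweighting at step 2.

N_eff = 4.7171

step 1: w=[0.0000, 0.0281, 0.3417, 0.3229, 0.3073, 0.0000]  mean=-0.8236  Neff=3.1622  idx=[2, 2, 3, 3, 4, 4]
step 2: w=[0.2886, 0.2886, 0.1192, 0.1192, 0.0922, 0.0922]  mean=-0.8462  Neff=4.7171  idx=[0, 0, 1, 1, 3, 4]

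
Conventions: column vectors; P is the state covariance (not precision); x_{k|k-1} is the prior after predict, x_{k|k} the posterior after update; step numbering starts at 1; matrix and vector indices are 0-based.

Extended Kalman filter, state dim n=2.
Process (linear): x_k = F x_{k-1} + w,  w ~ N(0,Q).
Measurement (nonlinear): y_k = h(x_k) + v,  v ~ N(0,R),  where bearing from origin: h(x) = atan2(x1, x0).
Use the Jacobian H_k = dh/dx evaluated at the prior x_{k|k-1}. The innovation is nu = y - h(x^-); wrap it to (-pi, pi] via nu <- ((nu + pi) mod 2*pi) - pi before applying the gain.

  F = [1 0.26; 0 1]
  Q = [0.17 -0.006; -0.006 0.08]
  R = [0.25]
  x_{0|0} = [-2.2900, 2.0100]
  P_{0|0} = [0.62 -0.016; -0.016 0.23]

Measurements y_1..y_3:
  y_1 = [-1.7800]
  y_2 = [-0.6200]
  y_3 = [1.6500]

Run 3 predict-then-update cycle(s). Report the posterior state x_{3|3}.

step 1: x^-=[-1.7674, 2.0100]  P^-=[0.7972 0.0378; 0.0378 0.3100]  H_jac=[-0.2806 -0.2467]  S=[0.3369]  K=[-0.6917; -0.2585]  nu=[2.2111]  x^+=[-3.2968, 1.4384]  P^+=[0.6361 -0.0224; -0.0224 0.2875]
step 2: x^-=[-2.9229, 1.4384]  P^-=[0.8138 0.0463; 0.0463 0.3675]  H_jac=[-0.1355 -0.2754]  S=[0.2963]  K=[-0.4153; -0.3628]  nu=[2.9789]  x^+=[-4.1601, 0.3576]  P^+=[0.7627 0.0017; 0.0017 0.3285]
step 3: x^-=[-4.0672, 0.3576]  P^-=[0.9558 0.0811; 0.0811 0.4085]  H_jac=[-0.0215 -0.2440]  S=[0.2756]  K=[-0.1462; -0.3679]  nu=[-1.4039]  x^+=[-3.8620, 0.8742]  P^+=[0.9499 0.0662; 0.0662 0.3712]

x_post = [-3.8620, 0.8742]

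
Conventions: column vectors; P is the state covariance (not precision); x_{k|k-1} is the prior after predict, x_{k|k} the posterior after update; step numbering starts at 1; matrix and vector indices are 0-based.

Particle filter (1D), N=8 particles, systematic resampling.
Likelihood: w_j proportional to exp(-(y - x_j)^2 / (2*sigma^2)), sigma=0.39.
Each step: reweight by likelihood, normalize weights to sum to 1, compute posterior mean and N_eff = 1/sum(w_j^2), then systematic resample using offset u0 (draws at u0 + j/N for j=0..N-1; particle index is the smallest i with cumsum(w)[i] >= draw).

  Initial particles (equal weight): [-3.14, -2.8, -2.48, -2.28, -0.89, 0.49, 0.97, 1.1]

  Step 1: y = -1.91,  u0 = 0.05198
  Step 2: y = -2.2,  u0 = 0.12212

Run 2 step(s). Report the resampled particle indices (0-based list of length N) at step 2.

resampled_idx = [1, 2, 3, 4, 5, 6, 7, 7]

step 1: w=[0.0063, 0.0676, 0.3139, 0.5823, 0.0299, 0.0000, 0.0000, 0.0000]  mean=-2.3418  Neff=2.2566  idx=[1, 2, 2, 3, 3, 3, 3, 3]
step 2: w=[0.0454, 0.1145, 0.1145, 0.1451, 0.1451, 0.1451, 0.1451, 0.1451]  mean=-2.3494  Neff=7.4861  idx=[1, 2, 3, 4, 5, 6, 7, 7]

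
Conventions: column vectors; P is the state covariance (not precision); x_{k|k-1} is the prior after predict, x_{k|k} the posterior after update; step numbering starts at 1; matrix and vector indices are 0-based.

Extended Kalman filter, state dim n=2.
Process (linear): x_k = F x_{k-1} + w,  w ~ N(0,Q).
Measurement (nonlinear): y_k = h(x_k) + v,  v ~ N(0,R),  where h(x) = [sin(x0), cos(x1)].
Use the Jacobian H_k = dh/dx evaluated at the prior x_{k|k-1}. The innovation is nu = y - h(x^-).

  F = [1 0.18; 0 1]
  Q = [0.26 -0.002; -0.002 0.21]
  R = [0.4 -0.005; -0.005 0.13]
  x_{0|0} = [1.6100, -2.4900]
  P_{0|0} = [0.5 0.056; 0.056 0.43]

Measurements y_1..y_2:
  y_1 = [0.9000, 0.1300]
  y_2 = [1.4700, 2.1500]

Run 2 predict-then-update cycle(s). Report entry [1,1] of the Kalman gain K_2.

step 1: x^-=[1.1618, -2.4900]  P^-=[0.7941 0.1314; 0.1314 0.6400]  H_jac=[0.3977 0.0000; 0.0000 0.6065]  S=[0.5256 0.0267; 0.0267 0.3654]  K=[0.5920 0.1749; 0.0456 1.0589]  nu=[-0.0175, 0.9251]  x^+=[1.3132, -1.5112]  P^+=[0.5932 0.0326; 0.0326 0.2266]
step 2: x^-=[1.0412, -1.5112]  P^-=[0.8723 0.0714; 0.0714 0.4366]  H_jac=[0.5052 0.0000; 0.0000 0.9982]  S=[0.6226 0.0310; 0.0310 0.5651]  K=[0.7034 0.0875; 0.0196 0.7702]  nu=[0.6070, 2.0904]  x^+=[1.6511, 0.1108]  P^+=[0.5561 0.0079; 0.0079 0.1002]

K[1,1] = 0.7702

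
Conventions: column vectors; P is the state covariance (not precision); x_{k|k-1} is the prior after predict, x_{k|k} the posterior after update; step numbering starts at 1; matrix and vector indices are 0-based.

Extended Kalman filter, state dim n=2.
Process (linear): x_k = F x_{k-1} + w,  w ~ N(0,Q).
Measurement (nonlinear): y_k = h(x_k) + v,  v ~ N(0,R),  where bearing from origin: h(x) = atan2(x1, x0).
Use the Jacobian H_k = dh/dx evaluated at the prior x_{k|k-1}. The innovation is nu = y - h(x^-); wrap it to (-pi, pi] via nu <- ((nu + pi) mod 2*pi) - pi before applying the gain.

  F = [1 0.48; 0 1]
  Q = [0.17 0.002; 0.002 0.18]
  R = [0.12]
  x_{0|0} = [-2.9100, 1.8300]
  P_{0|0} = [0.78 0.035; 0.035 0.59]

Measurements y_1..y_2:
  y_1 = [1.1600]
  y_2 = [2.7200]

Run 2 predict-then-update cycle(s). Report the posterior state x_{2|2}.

step 1: x^-=[-2.0316, 1.8300]  P^-=[1.1195 0.3202; 0.3202 0.7700]  H_jac=[-0.2448 -0.2717]  S=[0.2865]  K=[-1.2601; -1.0038]  nu=[-1.2484]  x^+=[-0.4586, 3.0831]  P^+=[0.6646 -0.0422; -0.0422 0.4813]
step 2: x^-=[1.0213, 3.0831]  P^-=[0.9050 0.1908; 0.1908 0.6613]  H_jac=[-0.2923 0.0968]  S=[0.1927]  K=[-1.2767; 0.0428]  nu=[1.4691]  x^+=[-0.8543, 3.1460]  P^+=[0.5909 0.2013; 0.2013 0.6609]

x_post = [-0.8543, 3.1460]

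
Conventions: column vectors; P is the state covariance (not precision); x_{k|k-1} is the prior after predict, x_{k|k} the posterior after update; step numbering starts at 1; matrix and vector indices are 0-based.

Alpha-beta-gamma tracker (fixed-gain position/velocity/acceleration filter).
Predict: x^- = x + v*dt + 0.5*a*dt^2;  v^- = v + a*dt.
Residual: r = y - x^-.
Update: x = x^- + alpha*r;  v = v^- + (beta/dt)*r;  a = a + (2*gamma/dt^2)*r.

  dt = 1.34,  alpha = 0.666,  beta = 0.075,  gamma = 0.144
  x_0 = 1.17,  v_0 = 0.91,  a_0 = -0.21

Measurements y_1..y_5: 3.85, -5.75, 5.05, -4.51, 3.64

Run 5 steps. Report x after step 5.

x_post = 0.3071

step 1: x_pred=2.2009  r=1.6491  x^+=3.2992  v^+=0.7209  a^+=0.0545
step 2: x_pred=4.3141  r=-10.0641  x^+=-2.3886  v^+=0.2307  a^+=-1.5597
step 3: x_pred=-3.4798  r=8.5298  x^+=2.2010  v^+=-1.3819  a^+=-0.1916
step 4: x_pred=0.1773  r=-4.6873  x^+=-2.9445  v^+=-1.9010  a^+=-0.9434
step 5: x_pred=-6.3388  r=9.9788  x^+=0.3071  v^+=-2.6066  a^+=0.6571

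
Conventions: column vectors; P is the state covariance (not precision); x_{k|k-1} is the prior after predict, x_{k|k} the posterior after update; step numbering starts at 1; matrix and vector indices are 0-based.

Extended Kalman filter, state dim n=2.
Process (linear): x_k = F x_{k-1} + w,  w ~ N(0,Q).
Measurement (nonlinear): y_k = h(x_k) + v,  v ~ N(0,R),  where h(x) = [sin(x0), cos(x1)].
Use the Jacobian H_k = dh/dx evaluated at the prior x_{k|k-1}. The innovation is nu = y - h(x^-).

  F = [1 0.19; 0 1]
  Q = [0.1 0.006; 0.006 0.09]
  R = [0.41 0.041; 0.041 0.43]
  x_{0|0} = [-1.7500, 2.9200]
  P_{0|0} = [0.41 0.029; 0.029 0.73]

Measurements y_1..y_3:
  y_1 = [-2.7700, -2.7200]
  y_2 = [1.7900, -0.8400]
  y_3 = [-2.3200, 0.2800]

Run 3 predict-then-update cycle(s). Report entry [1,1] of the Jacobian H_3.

step 1: x^-=[-1.1952, 2.9200]  P^-=[0.5474 0.1737; 0.1737 0.8200]  H_jac=[0.3668 0.0000; 0.0000 -0.2198]  S=[0.4837 0.0270; 0.0270 0.4696]  K=[0.4210 -0.1055; 0.1537 -0.3926]  nu=[-1.8397, -1.7445]  x^+=[-1.7858, 3.3222]  P^+=[0.4588 0.1279; 0.1279 0.7395]
step 2: x^-=[-1.1545, 3.3222]  P^-=[0.6341 0.2744; 0.2744 0.8295]  H_jac=[0.4043 0.0000; 0.0000 0.1796]  S=[0.5137 0.0609; 0.0609 0.4568]  K=[0.4941 0.0420; 0.1801 0.3022]  nu=[2.7046, 0.1437]  x^+=[0.1880, 3.8528]  P^+=[0.5053 0.2133; 0.2133 0.7645]
step 3: x^-=[0.9200, 3.8528]  P^-=[0.7140 0.3645; 0.3645 0.8545]  H_jac=[0.6058 0.0000; 0.0000 0.6527]  S=[0.6720 0.1852; 0.1852 0.7941]  K=[0.5996 0.1599; 0.1444 0.6687]  nu=[-3.1156, 1.0376]  x^+=[-0.7822, 4.0968]  P^+=[0.4166 0.1430; 0.1430 0.4496]

H_jac[1,1] = 0.6527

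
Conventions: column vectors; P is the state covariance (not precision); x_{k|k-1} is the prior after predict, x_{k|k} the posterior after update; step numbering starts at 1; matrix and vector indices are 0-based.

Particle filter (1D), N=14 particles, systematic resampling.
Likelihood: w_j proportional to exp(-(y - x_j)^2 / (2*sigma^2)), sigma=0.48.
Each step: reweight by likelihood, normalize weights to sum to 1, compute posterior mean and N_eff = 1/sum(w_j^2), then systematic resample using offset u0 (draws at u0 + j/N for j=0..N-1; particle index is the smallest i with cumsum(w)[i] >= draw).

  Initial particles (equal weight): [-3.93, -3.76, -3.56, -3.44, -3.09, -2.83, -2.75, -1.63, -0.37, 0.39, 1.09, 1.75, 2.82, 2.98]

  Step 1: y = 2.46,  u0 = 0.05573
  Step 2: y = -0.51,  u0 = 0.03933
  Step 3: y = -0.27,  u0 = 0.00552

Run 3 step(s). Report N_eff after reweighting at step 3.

N_eff = 14.0000

step 1: w=[0.0000, 0.0000, 0.0000, 0.0000, 0.0000, 0.0000, 0.0000, 0.0000, 0.0000, 0.0001, 0.0102, 0.2014, 0.4539, 0.3344]  mean=2.6402  Neff=2.7892  idx=[11, 11, 11, 12, 12, 12, 12, 12, 12, 13, 13, 13, 13, 13]
step 2: w=[0.3333, 0.3333, 0.3333, 0.0000, 0.0000, 0.0000, 0.0000, 0.0000, 0.0000, 0.0000, 0.0000, 0.0000, 0.0000, 0.0000]  mean=1.7500  Neff=3.0000  idx=[0, 0, 0, 0, 0, 1, 1, 1, 1, 2, 2, 2, 2, 2]
step 3: w=[0.0714, 0.0714, 0.0714, 0.0714, 0.0714, 0.0714, 0.0714, 0.0714, 0.0714, 0.0714, 0.0714, 0.0714, 0.0714, 0.0714]  mean=1.7500  Neff=14.0000  idx=[0, 1, 2, 3, 4, 5, 6, 7, 8, 9, 10, 11, 12, 13]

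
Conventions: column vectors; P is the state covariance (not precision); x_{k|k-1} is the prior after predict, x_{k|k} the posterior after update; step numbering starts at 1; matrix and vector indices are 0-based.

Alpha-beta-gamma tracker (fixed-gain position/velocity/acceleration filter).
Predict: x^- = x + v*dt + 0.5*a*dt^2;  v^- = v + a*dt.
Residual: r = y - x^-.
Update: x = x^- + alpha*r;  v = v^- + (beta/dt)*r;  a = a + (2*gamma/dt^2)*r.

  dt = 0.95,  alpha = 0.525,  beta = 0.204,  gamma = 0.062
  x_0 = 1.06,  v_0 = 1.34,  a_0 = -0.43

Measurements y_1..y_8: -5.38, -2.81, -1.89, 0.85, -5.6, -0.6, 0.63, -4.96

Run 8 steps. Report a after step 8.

step 1: x_pred=2.1390  r=-7.5190  x^+=-1.8085  v^+=-0.6831  a^+=-1.4631
step 2: x_pred=-3.1176  r=0.3076  x^+=-2.9561  v^+=-2.0070  a^+=-1.4208
step 3: x_pred=-5.5039  r=3.6139  x^+=-3.6066  v^+=-2.5807  a^+=-0.9243
step 4: x_pred=-6.4753  r=7.3253  x^+=-2.6295  v^+=-1.8857  a^+=0.0822
step 5: x_pred=-4.3839  r=-1.2161  x^+=-5.0223  v^+=-2.0688  a^+=-0.0849
step 6: x_pred=-7.0260  r=6.4260  x^+=-3.6524  v^+=-0.7695  a^+=0.7980
step 7: x_pred=-4.0233  r=4.6533  x^+=-1.5803  v^+=0.9878  a^+=1.4374
step 8: x_pred=0.0067  r=-4.9667  x^+=-2.6008  v^+=1.2868  a^+=0.7550

a_post = 0.7550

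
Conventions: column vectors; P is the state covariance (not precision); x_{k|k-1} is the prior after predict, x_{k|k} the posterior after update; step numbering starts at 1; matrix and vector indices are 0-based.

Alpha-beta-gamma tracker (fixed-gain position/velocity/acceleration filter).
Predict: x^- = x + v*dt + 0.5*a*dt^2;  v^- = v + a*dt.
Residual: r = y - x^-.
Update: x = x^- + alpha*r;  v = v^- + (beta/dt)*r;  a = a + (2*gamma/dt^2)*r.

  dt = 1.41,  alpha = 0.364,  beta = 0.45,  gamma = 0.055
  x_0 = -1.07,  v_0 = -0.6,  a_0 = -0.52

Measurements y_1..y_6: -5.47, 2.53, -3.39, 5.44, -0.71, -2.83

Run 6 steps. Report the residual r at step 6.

step 1: x_pred=-2.4329  r=-3.0371  x^+=-3.5384  v^+=-2.3025  a^+=-0.6880
step 2: x_pred=-7.4689  r=9.9989  x^+=-3.8293  v^+=-0.0815  a^+=-0.1348
step 3: x_pred=-4.0782  r=0.6882  x^+=-3.8277  v^+=-0.0519  a^+=-0.0967
step 4: x_pred=-3.9971  r=9.4371  x^+=-0.5620  v^+=2.8235  a^+=0.4254
step 5: x_pred=3.8420  r=-4.5520  x^+=2.1851  v^+=1.9706  a^+=0.1736
step 6: x_pred=5.1361  r=-7.9661  x^+=2.2364  v^+=-0.3271  a^+=-0.2672

resid = -7.9661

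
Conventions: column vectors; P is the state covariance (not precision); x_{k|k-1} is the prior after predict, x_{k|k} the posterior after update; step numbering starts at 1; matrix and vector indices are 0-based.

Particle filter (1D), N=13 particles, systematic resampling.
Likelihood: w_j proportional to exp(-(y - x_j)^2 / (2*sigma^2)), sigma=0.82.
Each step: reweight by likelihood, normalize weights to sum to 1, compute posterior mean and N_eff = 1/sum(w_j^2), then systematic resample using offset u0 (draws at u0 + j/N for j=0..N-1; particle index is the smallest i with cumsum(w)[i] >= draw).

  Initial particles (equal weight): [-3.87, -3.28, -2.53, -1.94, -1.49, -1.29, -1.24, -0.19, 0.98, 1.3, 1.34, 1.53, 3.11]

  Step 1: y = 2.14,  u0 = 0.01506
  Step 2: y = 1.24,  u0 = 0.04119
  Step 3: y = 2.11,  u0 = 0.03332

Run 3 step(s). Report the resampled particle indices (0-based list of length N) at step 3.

step 1: w=[0.0000, 0.0000, 0.0000, 0.0000, 0.0000, 0.0001, 0.0001, 0.0062, 0.1288, 0.2073, 0.2177, 0.2657, 0.1741]  mean=1.6341  Neff=4.8094  idx=[8, 8, 9, 9, 9, 10, 10, 10, 11, 11, 11, 12, 12]
step 2: w=[0.0877, 0.0877, 0.0920, 0.0920, 0.0920, 0.0916, 0.0916, 0.0916, 0.0867, 0.0867, 0.0867, 0.0069, 0.0069]  mean=1.3394  Neff=11.2879  idx=[0, 1, 2, 3, 3, 4, 5, 6, 7, 8, 8, 9, 10]
step 3: w=[0.0468, 0.0468, 0.0742, 0.0742, 0.0742, 0.0742, 0.0778, 0.0778, 0.0778, 0.0941, 0.0941, 0.0941, 0.0941]  mean=1.3660  Neff=12.5070  idx=[0, 2, 3, 4, 5, 6, 7, 8, 9, 10, 10, 11, 12]

resampled_idx = [0, 2, 3, 4, 5, 6, 7, 8, 9, 10, 10, 11, 12]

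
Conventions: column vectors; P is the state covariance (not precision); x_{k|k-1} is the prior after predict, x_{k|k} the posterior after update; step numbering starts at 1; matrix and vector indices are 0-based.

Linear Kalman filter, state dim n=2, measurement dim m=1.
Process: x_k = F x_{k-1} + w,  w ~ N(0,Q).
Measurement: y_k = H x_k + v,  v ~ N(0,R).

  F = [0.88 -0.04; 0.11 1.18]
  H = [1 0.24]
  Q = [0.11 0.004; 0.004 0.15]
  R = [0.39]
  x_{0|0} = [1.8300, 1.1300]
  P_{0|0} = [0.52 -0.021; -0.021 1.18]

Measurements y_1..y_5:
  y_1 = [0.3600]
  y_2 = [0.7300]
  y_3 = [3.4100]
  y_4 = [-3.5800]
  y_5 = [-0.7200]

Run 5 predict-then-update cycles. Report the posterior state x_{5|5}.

x_post = [-0.5452, 0.2038]

step 1: x^-=[1.5652, 1.5347]  P^-=[0.5161 -0.0231; -0.0231 1.7939]  S=[0.9983]  K=[0.5114; 0.4081]  nu=[-1.5735]  x^+=[0.7605, 0.8925]  P^+=[0.2550 -0.2314; -0.2314 1.6276]
step 2: x^-=[0.6336, 1.1368]  P^-=[0.3264 -0.2874; -0.2874 2.3592]  S=[0.7143]  K=[0.3603; 0.3903]  nu=[-0.1764]  x^+=[0.5700, 1.0679]  P^+=[0.2336 -0.3879; -0.3879 2.2504]
step 3: x^-=[0.4589, 1.3229]  P^-=[0.3218 -0.4807; -0.4807 3.1856]  S=[0.6646]  K=[0.3107; 0.4271]  nu=[2.6336]  x^+=[1.2770, 2.4478]  P^+=[0.2577 -0.5689; -0.5689 3.0644]
step 4: x^-=[1.0259, 3.0288]  P^-=[0.3545 -0.7039; -0.7039 4.2723]  S=[0.6527]  K=[0.2843; 0.4925]  nu=[-5.3328]  x^+=[-0.4902, 0.4026]  P^+=[0.3017 -0.7953; -0.7953 4.1140]
step 5: x^-=[-0.4475, 0.4211]  P^-=[0.4062 -0.9833; -0.9833 5.6755]  S=[0.6512]  K=[0.2615; 0.5818]  nu=[-0.3736]  x^+=[-0.5452, 0.2038]  P^+=[0.3617 -1.0824; -1.0824 5.4551]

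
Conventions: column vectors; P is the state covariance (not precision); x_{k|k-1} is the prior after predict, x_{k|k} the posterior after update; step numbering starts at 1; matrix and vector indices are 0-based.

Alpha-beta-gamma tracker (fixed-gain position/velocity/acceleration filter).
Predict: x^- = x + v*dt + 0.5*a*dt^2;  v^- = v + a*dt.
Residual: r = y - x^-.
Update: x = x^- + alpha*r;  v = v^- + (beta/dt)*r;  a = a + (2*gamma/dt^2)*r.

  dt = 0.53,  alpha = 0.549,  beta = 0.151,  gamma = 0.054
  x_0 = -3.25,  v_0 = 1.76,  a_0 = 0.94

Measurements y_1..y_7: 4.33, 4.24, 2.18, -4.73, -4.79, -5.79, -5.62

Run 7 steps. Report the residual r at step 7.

resid = 2.4957

step 1: x_pred=-2.1852  r=6.5152  x^+=1.3917  v^+=4.1144  a^+=3.4449
step 2: x_pred=4.0561  r=0.1839  x^+=4.1571  v^+=5.9926  a^+=3.5156
step 3: x_pred=7.8269  r=-5.6469  x^+=4.7268  v^+=6.2471  a^+=1.3445
step 4: x_pred=8.2265  r=-12.9565  x^+=1.1134  v^+=3.2683  a^+=-3.6370
step 5: x_pred=2.3348  r=-7.1248  x^+=-1.5767  v^+=-0.6892  a^+=-6.3763
step 6: x_pred=-2.8376  r=-2.9524  x^+=-4.4585  v^+=-4.9098  a^+=-7.5115
step 7: x_pred=-8.1157  r=2.4957  x^+=-6.7455  v^+=-8.1799  a^+=-6.5519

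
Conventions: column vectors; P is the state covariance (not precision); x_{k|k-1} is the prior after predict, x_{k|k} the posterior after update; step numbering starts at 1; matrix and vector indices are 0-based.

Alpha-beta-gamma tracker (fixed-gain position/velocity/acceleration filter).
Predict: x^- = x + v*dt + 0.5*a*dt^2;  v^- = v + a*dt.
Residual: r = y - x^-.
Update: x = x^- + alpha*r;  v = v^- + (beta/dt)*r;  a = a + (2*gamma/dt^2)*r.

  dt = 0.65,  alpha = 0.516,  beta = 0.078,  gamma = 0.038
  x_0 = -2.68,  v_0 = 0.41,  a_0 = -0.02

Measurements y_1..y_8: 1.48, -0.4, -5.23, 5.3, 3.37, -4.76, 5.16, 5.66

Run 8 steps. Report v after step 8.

step 1: x_pred=-2.4177  r=3.8977  x^+=-0.4065  v^+=0.8647  a^+=0.6811
step 2: x_pred=0.2995  r=-0.6995  x^+=-0.0615  v^+=1.2235  a^+=0.5553
step 3: x_pred=0.8511  r=-6.0811  x^+=-2.2867  v^+=0.8547  a^+=-0.5386
step 4: x_pred=-1.8449  r=7.1449  x^+=1.8419  v^+=1.3621  a^+=0.7467
step 5: x_pred=2.8849  r=0.4851  x^+=3.1352  v^+=1.9056  a^+=0.8339
step 6: x_pred=4.5500  r=-9.3100  x^+=-0.2539  v^+=1.3304  a^+=-0.8408
step 7: x_pred=0.4332  r=4.7268  x^+=2.8722  v^+=1.3511  a^+=0.0095
step 8: x_pred=3.7525  r=1.9075  x^+=4.7368  v^+=1.5862  a^+=0.3526

v_post = 1.5862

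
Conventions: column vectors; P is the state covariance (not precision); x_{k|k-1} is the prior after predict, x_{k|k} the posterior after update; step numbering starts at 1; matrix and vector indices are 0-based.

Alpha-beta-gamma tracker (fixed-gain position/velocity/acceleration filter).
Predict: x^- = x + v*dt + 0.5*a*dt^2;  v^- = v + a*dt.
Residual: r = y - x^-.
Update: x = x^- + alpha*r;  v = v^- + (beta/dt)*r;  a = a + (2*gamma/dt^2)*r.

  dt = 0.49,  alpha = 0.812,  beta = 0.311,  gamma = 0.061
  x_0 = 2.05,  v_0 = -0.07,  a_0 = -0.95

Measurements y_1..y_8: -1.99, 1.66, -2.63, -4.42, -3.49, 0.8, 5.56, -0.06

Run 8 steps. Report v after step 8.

step 1: x_pred=1.9017  r=-3.8917  x^+=-1.2584  v^+=-3.0055  a^+=-2.9274
step 2: x_pred=-3.0825  r=4.7425  x^+=0.7684  v^+=-1.4299  a^+=-0.5177
step 3: x_pred=0.0056  r=-2.6356  x^+=-2.1345  v^+=-3.3564  a^+=-1.8569
step 4: x_pred=-4.0020  r=-0.4180  x^+=-4.3414  v^+=-4.5315  a^+=-2.0692
step 5: x_pred=-6.8103  r=3.3203  x^+=-4.1142  v^+=-3.4381  a^+=-0.3821
step 6: x_pred=-5.8447  r=6.6447  x^+=-0.4492  v^+=0.5921  a^+=2.9942
step 7: x_pred=0.2003  r=5.3597  x^+=4.5524  v^+=5.4609  a^+=5.7176
step 8: x_pred=7.9146  r=-7.9746  x^+=1.4392  v^+=3.2011  a^+=1.6655

v_post = 3.2011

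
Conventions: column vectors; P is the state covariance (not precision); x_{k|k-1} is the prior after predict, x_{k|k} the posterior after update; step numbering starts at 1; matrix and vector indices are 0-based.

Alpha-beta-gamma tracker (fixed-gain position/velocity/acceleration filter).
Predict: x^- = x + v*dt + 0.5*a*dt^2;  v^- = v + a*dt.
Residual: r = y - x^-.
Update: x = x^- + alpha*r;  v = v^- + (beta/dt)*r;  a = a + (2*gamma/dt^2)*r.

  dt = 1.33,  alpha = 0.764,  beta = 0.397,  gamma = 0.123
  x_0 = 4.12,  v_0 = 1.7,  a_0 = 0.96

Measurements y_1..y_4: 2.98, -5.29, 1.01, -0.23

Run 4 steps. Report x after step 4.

step 1: x_pred=7.2301  r=-4.2501  x^+=3.9830  v^+=1.7082  a^+=0.3689
step 2: x_pred=6.5812  r=-11.8712  x^+=-2.4884  v^+=-1.3446  a^+=-1.2820
step 3: x_pred=-5.4106  r=6.4206  x^+=-0.5053  v^+=-1.1331  a^+=-0.3891
step 4: x_pred=-2.3565  r=2.1265  x^+=-0.7318  v^+=-1.0159  a^+=-0.0933

x_post = -0.7318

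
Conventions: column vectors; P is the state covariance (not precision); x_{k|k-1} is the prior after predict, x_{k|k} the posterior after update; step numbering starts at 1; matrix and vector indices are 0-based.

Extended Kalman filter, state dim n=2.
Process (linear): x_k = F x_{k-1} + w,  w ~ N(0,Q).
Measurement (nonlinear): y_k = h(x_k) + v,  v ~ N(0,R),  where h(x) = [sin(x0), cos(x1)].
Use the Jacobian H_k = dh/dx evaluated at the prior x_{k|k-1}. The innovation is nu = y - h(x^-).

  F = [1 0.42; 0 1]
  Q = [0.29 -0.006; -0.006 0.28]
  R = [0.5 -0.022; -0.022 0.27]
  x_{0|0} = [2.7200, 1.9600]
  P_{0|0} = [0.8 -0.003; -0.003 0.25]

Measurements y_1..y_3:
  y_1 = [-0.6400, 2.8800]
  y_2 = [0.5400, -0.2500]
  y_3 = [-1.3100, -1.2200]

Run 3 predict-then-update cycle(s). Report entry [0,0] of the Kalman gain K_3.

step 1: x^-=[3.5432, 1.9600]  P^-=[1.1316 0.0960; 0.0960 0.5300]  H_jac=[-0.9204 0.0000; 0.0000 -0.9252]  S=[1.4587 0.0598; 0.0598 0.7237]  K=[-0.7114 -0.0640; -0.0329 -0.6749]  nu=[-0.2491, 3.2595]  x^+=[3.5118, -0.2315]  P^+=[0.3849 0.0018; 0.0018 0.1962]
step 2: x^-=[3.4146, -0.2315]  P^-=[0.7110 0.0781; 0.0781 0.4762]  H_jac=[-0.9630 0.0000; 0.0000 0.2294]  S=[1.1593 -0.0393; -0.0393 0.2951]  K=[-0.5912 -0.0179; -0.0526 0.3632]  nu=[0.8096, -1.2233]  x^+=[2.9579, -0.7185]  P^+=[0.3066 0.0356; 0.0356 0.4325]
step 3: x^-=[2.6561, -0.7185]  P^-=[0.7028 0.2113; 0.2113 0.7125]  H_jac=[-0.8845 0.0000; 0.0000 0.6582]  S=[1.0497 -0.1450; -0.1450 0.5787]  K=[-0.5790 0.0952; -0.0684 0.7933]  nu=[-1.7766, -1.9728]  x^+=[3.4968, -2.1619]  P^+=[0.3297 0.0584; 0.0584 0.3277]

K[0,0] = -0.5790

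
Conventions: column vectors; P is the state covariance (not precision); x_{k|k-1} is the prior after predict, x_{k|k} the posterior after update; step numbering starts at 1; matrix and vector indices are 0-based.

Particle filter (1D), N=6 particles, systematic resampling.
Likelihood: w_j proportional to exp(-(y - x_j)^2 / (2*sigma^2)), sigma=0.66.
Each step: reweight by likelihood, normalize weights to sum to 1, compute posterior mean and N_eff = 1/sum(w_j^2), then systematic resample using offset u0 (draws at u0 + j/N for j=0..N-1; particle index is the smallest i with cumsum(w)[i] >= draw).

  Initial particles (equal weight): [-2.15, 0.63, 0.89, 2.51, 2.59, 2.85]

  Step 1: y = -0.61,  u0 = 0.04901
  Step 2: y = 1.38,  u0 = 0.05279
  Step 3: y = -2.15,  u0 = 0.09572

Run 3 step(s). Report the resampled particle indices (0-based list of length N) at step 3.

resampled_idx = [0, 1, 2, 3, 3, 4]

step 1: w=[0.2103, 0.5478, 0.2418, 0.0000, 0.0000, 0.0000]  mean=0.1083  Neff=2.4827  idx=[0, 1, 1, 1, 1, 2]
step 2: w=[0.0000, 0.1836, 0.1836, 0.1836, 0.1836, 0.2658]  mean=0.6991  Neff=4.8684  idx=[1, 2, 3, 4, 4, 5]
step 3: w=[0.1932, 0.1932, 0.1932, 0.1932, 0.1932, 0.0340]  mean=0.6388  Neff=5.3253  idx=[0, 1, 2, 3, 3, 4]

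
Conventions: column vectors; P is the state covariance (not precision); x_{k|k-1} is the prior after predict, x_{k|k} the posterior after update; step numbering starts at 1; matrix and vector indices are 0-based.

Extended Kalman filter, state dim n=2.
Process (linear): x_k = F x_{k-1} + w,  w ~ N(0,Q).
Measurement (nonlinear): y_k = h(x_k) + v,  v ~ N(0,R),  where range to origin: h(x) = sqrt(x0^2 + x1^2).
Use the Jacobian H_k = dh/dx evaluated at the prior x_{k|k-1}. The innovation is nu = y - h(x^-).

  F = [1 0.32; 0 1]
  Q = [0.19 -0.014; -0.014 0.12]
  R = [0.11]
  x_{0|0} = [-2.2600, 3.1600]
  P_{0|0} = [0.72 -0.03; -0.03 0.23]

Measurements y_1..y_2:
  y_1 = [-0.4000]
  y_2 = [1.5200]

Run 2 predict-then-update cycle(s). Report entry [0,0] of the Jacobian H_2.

step 1: x^-=[-1.2488, 3.1600]  P^-=[0.9144 0.0296; 0.0296 0.3500]  H_jac=[-0.3675 0.9300]  S=[0.5160]  K=[-0.5979; 0.6097]  nu=[-3.7978]  x^+=[1.0220, 0.8443]  P^+=[0.7299 0.2177; 0.2177 0.1582]
step 2: x^-=[1.2922, 0.8443]  P^-=[1.0754 0.2543; 0.2543 0.2782]  H_jac=[0.8371 0.5470]  S=[1.1798]  K=[0.8810; 0.3094]  nu=[-0.0236]  x^+=[1.2714, 0.8370]  P^+=[0.1597 -0.0673; -0.0673 0.1652]

H_jac[0,0] = 0.8371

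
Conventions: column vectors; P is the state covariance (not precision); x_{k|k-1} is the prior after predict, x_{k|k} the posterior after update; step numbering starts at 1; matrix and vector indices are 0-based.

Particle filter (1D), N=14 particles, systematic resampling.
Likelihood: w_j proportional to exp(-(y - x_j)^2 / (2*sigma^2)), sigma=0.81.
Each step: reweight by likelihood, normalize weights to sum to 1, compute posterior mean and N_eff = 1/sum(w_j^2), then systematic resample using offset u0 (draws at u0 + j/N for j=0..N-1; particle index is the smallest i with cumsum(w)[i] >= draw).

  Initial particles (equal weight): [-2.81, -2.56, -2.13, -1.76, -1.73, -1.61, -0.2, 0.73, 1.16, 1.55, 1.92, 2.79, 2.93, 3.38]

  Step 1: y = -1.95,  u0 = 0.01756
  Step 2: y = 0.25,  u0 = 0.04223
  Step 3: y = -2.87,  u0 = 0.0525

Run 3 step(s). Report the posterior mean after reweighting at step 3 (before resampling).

post_mean = -1.7617

step 1: w=[0.1084, 0.1434, 0.1858, 0.1852, 0.1835, 0.1743, 0.0185, 0.0008, 0.0001, 0.0000, 0.0000, 0.0000, 0.0000, 0.0000]  mean=-1.9944  Neff=6.0410  idx=[0, 0, 1, 1, 2, 2, 3, 3, 3, 4, 4, 4, 5, 5]
step 2: w=[0.0017, 0.0017, 0.0052, 0.0052, 0.0287, 0.0287, 0.0988, 0.0988, 0.0988, 0.1083, 0.1083, 0.1083, 0.1538, 0.1538]  mean=-1.7373  Neff=8.8136  idx=[4, 6, 7, 7, 8, 9, 9, 10, 11, 11, 12, 12, 13, 13]
step 3: w=[0.1249, 0.0742, 0.0742, 0.0742, 0.0742, 0.0704, 0.0704, 0.0704, 0.0704, 0.0704, 0.0566, 0.0566, 0.0566, 0.0566]  mean=-1.7617  Neff=13.2959  idx=[0, 0, 1, 2, 3, 4, 5, 6, 7, 8, 9, 11, 12, 13]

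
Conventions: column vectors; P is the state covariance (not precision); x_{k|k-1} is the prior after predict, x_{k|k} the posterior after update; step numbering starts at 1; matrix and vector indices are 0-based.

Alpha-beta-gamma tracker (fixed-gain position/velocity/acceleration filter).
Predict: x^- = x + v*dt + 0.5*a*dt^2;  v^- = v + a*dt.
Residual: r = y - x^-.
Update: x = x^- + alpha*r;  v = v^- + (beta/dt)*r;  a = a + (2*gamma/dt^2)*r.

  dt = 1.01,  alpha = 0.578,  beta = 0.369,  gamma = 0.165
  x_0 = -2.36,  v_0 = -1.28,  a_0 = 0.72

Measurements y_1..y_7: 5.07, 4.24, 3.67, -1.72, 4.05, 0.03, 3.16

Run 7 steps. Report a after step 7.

a_post = 0.8036

step 1: x_pred=-3.2856  r=8.3556  x^+=1.5440  v^+=2.4999  a^+=3.4230
step 2: x_pred=5.8147  r=-1.5747  x^+=4.9045  v^+=5.3818  a^+=2.9136
step 3: x_pred=11.8262  r=-8.1562  x^+=7.1119  v^+=5.3447  a^+=0.2751
step 4: x_pred=12.6503  r=-14.3703  x^+=4.3443  v^+=0.3723  a^+=-4.3737
step 5: x_pred=2.4895  r=1.5605  x^+=3.3915  v^+=-3.4750  a^+=-3.8689
step 6: x_pred=-2.0916  r=2.1216  x^+=-0.8653  v^+=-6.6075  a^+=-3.1826
step 7: x_pred=-9.1621  r=12.3221  x^+=-2.0399  v^+=-5.3200  a^+=0.8036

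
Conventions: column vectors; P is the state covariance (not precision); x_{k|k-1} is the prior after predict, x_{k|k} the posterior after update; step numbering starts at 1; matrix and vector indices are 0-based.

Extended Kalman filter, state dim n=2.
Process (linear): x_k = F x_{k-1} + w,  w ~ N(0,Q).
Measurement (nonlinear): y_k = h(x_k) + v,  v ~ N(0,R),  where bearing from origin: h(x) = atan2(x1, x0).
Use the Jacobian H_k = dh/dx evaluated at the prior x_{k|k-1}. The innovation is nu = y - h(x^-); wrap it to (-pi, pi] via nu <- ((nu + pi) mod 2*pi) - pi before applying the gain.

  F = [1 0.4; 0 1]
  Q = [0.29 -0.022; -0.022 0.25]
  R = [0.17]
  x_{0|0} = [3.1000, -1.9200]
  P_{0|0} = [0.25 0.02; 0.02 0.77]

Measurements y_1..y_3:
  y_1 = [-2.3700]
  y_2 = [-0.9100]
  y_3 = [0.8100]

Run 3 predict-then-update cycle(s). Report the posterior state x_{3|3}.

step 1: x^-=[2.3320, -1.9200]  P^-=[0.6792 0.3060; 0.3060 1.0200]  H_jac=[0.2104 0.2556]  S=[0.2996]  K=[0.7380; 1.0850]  nu=[-1.6812]  x^+=[1.0912, -3.7441]  P^+=[0.5160 0.0661; 0.0661 0.6673]
step 2: x^-=[-0.4064, -3.7441]  P^-=[0.9656 0.3110; 0.3110 0.9173]  H_jac=[0.2640 -0.0287]  S=[0.2333]  K=[1.0542; 0.2392]  nu=[0.7689]  x^+=[0.4042, -3.5602]  P^+=[0.7063 0.2522; 0.2522 0.9039]
step 3: x^-=[-1.0199, -3.5602]  P^-=[1.3427 0.5917; 0.5917 1.1539]  H_jac=[0.2596 -0.0744]  S=[0.2440]  K=[1.2480; 0.2779]  nu=[2.6598]  x^+=[2.2996, -2.8211]  P^+=[0.9626 0.5071; 0.5071 1.1351]

x_post = [2.2996, -2.8211]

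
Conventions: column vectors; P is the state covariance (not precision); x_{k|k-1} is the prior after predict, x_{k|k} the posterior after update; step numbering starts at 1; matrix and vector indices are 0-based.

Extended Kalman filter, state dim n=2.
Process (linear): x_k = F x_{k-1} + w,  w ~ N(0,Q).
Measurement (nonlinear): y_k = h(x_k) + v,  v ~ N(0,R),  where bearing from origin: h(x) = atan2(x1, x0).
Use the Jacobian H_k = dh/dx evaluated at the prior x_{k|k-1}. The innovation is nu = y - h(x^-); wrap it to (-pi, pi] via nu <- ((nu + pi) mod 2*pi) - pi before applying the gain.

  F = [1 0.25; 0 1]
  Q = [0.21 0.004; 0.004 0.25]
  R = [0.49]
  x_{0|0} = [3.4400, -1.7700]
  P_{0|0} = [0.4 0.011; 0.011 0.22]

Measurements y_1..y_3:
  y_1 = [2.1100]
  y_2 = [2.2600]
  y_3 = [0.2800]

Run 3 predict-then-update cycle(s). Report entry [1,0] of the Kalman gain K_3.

step 1: x^-=[2.9975, -1.7700]  P^-=[0.6292 0.0700; 0.0700 0.4700]  H_jac=[0.1461 0.2474]  S=[0.5372]  K=[0.2033; 0.2354]  nu=[2.6434]  x^+=[3.5349, -1.1477]  P^+=[0.6070 0.0443; 0.0443 0.4402]
step 2: x^-=[3.2480, -1.1477]  P^-=[0.8667 0.1583; 0.1583 0.6902]  H_jac=[0.0967 0.2737]  S=[0.5582]  K=[0.2278; 0.3659]  nu=[2.5996]  x^+=[3.8402, -0.1965]  P^+=[0.8377 0.1118; 0.1118 0.6155]
step 3: x^-=[3.7911, -0.1965]  P^-=[1.1421 0.2697; 0.2697 0.8655]  H_jac=[0.0136 0.2631]  S=[0.5520]  K=[0.1567; 0.4191]  nu=[0.3318]  x^+=[3.8431, -0.0574]  P^+=[1.1285 0.2334; 0.2334 0.7685]

K[1,0] = 0.4191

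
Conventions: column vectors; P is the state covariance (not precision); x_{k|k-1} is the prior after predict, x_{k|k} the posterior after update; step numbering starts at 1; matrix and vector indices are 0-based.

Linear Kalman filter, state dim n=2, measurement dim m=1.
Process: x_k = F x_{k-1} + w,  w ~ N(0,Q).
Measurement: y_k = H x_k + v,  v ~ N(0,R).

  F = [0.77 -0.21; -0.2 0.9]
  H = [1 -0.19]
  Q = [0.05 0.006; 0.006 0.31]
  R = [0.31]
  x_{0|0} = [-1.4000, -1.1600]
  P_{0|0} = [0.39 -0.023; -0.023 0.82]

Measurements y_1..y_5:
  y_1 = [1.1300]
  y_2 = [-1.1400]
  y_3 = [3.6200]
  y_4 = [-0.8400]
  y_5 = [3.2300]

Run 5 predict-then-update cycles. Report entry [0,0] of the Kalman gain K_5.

K[0,0] = 0.3358

step 1: x^-=[-0.8344, -0.7640]  P^-=[0.3248 -0.2259; -0.2259 0.9981]  S=[0.7567]  K=[0.4860; -0.5492]  nu=[1.8192]  x^+=[0.0497, -1.7631]  P^+=[0.1461 -0.0240; -0.0240 0.7698]
step 2: x^-=[0.4085, -1.5967]  P^-=[0.1783 -0.1796; -0.1796 0.9481]  S=[0.5908]  K=[0.3596; -0.6089]  nu=[-1.8519]  x^+=[-0.2574, -0.4691]  P^+=[0.1019 -0.0503; -0.0503 0.7290]
step 3: x^-=[-0.0997, -0.3707]  P^-=[0.1588 -0.1844; -0.1844 0.9227]  S=[0.5722]  K=[0.3388; -0.6286]  nu=[3.6493]  x^+=[1.1367, -2.6647]  P^+=[0.0931 -0.0625; -0.0625 0.6965]
step 4: x^-=[1.4349, -2.6256]  P^-=[0.1562 -0.1860; -0.1860 0.9004]  S=[0.5693]  K=[0.3364; -0.6271]  nu=[-2.7737]  x^+=[0.5019, -0.8862]  P^+=[0.0918 -0.0659; -0.0659 0.6765]
step 5: x^-=[0.5726, -0.8980]  P^-=[0.1555 -0.1844; -0.1844 0.8854]  S=[0.5676]  K=[0.3358; -0.6213]  nu=[2.4868]  x^+=[1.4076, -2.4430]  P^+=[0.0915 -0.0660; -0.0660 0.6663]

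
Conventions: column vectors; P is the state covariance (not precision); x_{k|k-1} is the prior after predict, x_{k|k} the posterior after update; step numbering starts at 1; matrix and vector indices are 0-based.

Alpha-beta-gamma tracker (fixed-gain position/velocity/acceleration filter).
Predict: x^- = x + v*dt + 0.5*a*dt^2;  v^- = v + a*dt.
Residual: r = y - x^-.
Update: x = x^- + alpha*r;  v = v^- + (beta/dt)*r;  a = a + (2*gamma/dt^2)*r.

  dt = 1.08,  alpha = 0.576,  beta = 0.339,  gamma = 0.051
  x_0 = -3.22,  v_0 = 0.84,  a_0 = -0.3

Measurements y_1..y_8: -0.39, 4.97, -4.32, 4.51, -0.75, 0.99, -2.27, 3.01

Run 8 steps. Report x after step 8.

x_post = 0.1704

step 1: x_pred=-2.4878  r=2.0978  x^+=-1.2795  v^+=1.1745  a^+=-0.1166
step 2: x_pred=-0.0790  r=5.0490  x^+=2.8292  v^+=2.6334  a^+=0.3250
step 3: x_pred=5.8628  r=-10.1828  x^+=-0.0025  v^+=-0.2119  a^+=-0.5655
step 4: x_pred=-0.5611  r=5.0711  x^+=2.3598  v^+=0.7691  a^+=-0.1220
step 5: x_pred=3.1193  r=-3.8693  x^+=0.8906  v^+=-0.5772  a^+=-0.4604
step 6: x_pred=-0.0013  r=0.9913  x^+=0.5697  v^+=-0.7633  a^+=-0.3737
step 7: x_pred=-0.4726  r=-1.7974  x^+=-1.5079  v^+=-1.7311  a^+=-0.5309
step 8: x_pred=-3.6871  r=6.6971  x^+=0.1704  v^+=-0.2023  a^+=0.0548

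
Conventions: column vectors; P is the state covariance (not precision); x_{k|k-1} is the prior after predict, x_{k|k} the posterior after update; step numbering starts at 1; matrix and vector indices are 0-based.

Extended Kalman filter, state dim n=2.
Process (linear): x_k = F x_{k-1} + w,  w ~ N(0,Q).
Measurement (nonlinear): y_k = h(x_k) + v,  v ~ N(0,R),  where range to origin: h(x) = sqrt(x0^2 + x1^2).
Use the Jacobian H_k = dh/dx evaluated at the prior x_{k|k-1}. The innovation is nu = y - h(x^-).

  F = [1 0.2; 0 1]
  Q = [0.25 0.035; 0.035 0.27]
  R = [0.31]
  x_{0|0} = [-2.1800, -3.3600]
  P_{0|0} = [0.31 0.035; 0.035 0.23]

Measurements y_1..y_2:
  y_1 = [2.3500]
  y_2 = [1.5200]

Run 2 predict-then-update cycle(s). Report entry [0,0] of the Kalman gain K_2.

step 1: x^-=[-2.8520, -3.3600]  P^-=[0.5832 0.1160; 0.1160 0.5000]  H_jac=[-0.6471 -0.7624]  S=[0.9593]  K=[-0.4856; -0.4756]  nu=[-2.0572]  x^+=[-1.8530, -2.3816]  P^+=[0.3570 -0.1056; -0.1056 0.2830]
step 2: x^-=[-2.3293, -2.3816]  P^-=[0.5761 -0.0140; -0.0140 0.5530]  H_jac=[-0.6992 -0.7149]  S=[0.8603]  K=[-0.4566; -0.4482]  nu=[-1.8113]  x^+=[-1.5023, -1.5698]  P^+=[0.3967 -0.1900; -0.1900 0.3802]

K[0,0] = -0.4566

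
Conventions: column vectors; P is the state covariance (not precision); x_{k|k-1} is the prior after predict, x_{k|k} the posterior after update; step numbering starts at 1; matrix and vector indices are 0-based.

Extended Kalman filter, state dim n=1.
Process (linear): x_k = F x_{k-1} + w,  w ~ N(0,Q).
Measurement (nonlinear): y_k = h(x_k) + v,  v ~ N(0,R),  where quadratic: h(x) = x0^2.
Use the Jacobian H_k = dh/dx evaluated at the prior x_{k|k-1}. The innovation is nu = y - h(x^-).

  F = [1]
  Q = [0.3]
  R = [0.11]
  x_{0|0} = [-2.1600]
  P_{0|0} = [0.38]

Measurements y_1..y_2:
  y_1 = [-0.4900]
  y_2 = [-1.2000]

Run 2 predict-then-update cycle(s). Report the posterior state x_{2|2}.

step 1: x^-=[-2.1600]  P^-=[0.6800]  H_jac=[-4.3200]  S=[12.8004]  K=[-0.2295]  nu=[-5.1556]  x^+=[-0.9768]  P^+=[0.0058]
step 2: x^-=[-0.9768]  P^-=[0.3058]  H_jac=[-1.9537]  S=[1.2773]  K=[-0.4678]  nu=[-2.1542]  x^+=[0.0309]  P^+=[0.0263]

x_post = [0.0309]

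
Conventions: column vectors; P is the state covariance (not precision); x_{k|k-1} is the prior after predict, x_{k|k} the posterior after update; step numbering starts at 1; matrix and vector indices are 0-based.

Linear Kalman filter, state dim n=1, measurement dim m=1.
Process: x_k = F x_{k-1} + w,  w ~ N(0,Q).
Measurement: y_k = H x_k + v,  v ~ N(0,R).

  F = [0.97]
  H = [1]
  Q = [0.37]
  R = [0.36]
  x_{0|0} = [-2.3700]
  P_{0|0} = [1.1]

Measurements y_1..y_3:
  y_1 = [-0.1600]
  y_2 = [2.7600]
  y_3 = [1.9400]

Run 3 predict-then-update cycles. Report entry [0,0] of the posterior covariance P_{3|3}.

P_post[0,0] = 0.2231

step 1: x^-=[-2.2989]  P^-=[1.4050]  S=[1.7650]  K=[0.7960]  nu=[2.1389]  x^+=[-0.5963]  P^+=[0.2866]
step 2: x^-=[-0.5784]  P^-=[0.6396]  S=[0.9996]  K=[0.6399]  nu=[3.3384]  x^+=[1.5577]  P^+=[0.2304]
step 3: x^-=[1.5110]  P^-=[0.5867]  S=[0.9467]  K=[0.6197]  nu=[0.4290]  x^+=[1.7769]  P^+=[0.2231]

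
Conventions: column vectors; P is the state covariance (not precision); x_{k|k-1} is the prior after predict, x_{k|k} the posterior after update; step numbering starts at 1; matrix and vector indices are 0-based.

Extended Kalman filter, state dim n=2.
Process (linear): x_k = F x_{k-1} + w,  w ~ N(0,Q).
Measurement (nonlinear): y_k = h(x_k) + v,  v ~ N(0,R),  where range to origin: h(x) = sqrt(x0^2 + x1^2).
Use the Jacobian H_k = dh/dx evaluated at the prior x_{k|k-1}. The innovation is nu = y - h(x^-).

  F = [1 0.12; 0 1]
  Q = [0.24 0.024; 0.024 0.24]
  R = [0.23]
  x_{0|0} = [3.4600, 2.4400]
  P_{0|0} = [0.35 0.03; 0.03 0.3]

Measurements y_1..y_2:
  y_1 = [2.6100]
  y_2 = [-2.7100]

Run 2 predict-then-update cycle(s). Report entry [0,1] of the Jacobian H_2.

H_jac[0,1] = 0.5121

step 1: x^-=[3.7528, 2.4400]  P^-=[0.6015 0.0900; 0.0900 0.5400]  H_jac=[0.8384 0.5451]  S=[0.8955]  K=[0.6179; 0.4130]  nu=[-1.8663]  x^+=[2.5996, 1.6693]  P^+=[0.2596 -0.1385; -0.1385 0.3873]
step 2: x^-=[2.7999, 1.6693]  P^-=[0.4719 -0.0680; -0.0680 0.6273]  H_jac=[0.8589 0.5121]  S=[0.6828]  K=[0.5426; 0.3849]  nu=[-5.9697]  x^+=[-0.4394, -0.6283]  P^+=[0.2709 -0.2106; -0.2106 0.5261]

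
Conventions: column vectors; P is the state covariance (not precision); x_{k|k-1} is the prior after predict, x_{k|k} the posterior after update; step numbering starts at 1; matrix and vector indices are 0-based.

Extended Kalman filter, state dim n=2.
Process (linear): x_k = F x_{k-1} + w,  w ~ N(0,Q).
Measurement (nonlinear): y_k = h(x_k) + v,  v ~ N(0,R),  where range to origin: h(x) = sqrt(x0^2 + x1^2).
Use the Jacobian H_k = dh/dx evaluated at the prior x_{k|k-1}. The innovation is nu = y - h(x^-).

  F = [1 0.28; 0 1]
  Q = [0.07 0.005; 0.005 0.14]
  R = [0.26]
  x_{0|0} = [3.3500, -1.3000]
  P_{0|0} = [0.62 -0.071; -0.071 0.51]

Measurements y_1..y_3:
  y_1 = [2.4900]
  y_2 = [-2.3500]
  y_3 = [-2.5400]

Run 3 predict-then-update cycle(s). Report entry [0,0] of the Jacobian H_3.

H_jac[0,0] = -0.5825

step 1: x^-=[2.9860, -1.3000]  P^-=[0.6902 0.0768; 0.0768 0.6500]  H_jac=[0.9169 -0.3992]  S=[0.8876]  K=[0.6785; -0.2130]  nu=[-0.7667]  x^+=[2.4658, -1.1367]  P^+=[0.2817 0.2051; 0.2051 0.6097]
step 2: x^-=[2.1475, -1.1367]  P^-=[0.5143 0.3808; 0.3808 0.7497]  H_jac=[0.8838 -0.4678]  S=[0.5109]  K=[0.5410; -0.0278]  nu=[-4.7798]  x^+=[-0.4383, -1.0040]  P^+=[0.3648 0.3885; 0.3885 0.7493]
step 3: x^-=[-0.7194, -1.0040]  P^-=[0.7110 0.6033; 0.6033 0.8893]  H_jac=[-0.5825 -0.8128]  S=[1.6601]  K=[-0.5449; -0.6471]  nu=[-3.7752]  x^+=[1.3375, 1.4390]  P^+=[0.2182 0.0179; 0.0179 0.1941]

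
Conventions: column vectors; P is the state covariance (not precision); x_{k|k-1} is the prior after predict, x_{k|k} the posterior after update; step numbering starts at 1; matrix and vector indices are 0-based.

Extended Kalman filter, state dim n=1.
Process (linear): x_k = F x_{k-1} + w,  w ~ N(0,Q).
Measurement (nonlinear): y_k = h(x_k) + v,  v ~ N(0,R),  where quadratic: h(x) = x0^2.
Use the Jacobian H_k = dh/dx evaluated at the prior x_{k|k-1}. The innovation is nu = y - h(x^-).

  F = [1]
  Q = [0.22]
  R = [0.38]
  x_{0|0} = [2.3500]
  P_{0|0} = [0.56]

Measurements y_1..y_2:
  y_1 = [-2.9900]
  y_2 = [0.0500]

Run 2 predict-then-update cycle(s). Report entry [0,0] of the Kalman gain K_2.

K[0,0] = 0.3931

step 1: x^-=[2.3500]  P^-=[0.7800]  H_jac=[4.7000]  S=[17.6102]  K=[0.2082]  nu=[-8.5125]  x^+=[0.5779]  P^+=[0.0168]
step 2: x^-=[0.5779]  P^-=[0.2368]  H_jac=[1.1558]  S=[0.6964]  K=[0.3931]  nu=[-0.2840]  x^+=[0.4663]  P^+=[0.1292]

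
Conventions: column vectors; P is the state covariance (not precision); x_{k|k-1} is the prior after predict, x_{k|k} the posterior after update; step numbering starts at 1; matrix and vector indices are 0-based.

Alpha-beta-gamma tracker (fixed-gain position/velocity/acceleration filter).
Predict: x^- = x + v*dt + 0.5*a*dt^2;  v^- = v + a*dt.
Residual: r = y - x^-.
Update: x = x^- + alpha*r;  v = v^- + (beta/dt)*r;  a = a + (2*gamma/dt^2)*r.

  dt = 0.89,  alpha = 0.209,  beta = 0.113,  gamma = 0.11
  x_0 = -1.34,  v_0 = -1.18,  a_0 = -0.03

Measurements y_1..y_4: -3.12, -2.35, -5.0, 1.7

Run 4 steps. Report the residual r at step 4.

step 1: x_pred=-2.4021  r=-0.7179  x^+=-2.5521  v^+=-1.2979  a^+=-0.2294
step 2: x_pred=-3.7981  r=1.4481  x^+=-3.4954  v^+=-1.3182  a^+=0.1728
step 3: x_pred=-4.6001  r=-0.3999  x^+=-4.6837  v^+=-1.2151  a^+=0.0617
step 4: x_pred=-5.7407  r=7.4407  x^+=-4.1856  v^+=-0.2155  a^+=2.1283

resid = 7.4407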